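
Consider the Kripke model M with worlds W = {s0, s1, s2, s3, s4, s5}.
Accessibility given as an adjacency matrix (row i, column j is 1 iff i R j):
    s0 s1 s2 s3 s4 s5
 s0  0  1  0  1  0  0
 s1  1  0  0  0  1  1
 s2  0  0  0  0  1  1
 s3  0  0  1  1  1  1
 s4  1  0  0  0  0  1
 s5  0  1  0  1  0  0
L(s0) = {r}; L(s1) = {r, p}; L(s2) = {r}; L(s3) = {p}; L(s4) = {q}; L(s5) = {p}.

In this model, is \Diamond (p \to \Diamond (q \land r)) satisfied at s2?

Yes

Recall that \Diamond ψ holds at a world iff ψ holds at some accessible world.
At s2: \Diamond (p \to \Diamond (q \land r)) requires p \to \Diamond (q \land r) at some successor in {s4, s5}.
  p \to \Diamond (q \land r) holds at s4, so \Diamond (p \to \Diamond (q \land r)) is true at s2.
    At s4: p is false, \Diamond (q \land r) is false, so p \to \Diamond (q \land r) is true.
      At s4: \Diamond (q \land r) requires q \land r at some successor in {s0, s5}.
        At s0: q \land r is false.
        At s5: q \land r is false.
      So \Diamond (q \land r) is false at s4.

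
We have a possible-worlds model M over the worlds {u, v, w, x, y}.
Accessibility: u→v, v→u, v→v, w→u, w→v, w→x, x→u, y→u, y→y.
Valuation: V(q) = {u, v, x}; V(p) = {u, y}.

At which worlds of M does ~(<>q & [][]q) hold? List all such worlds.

Let φ = ~(<>q & [][]q). Evaluate φ at each world:
  u (successors {v}): φ is false.
  v (successors {u, v}): φ is false.
  w (successors {u, v, x}): φ is false.
  x (successors {u}): φ is false.
  y (successors {u, y}): φ is true.
For instance, at u:
  At u: <>q & [][]q is true, so ~(<>q & [][]q) is false.
    At u: <>q is true, [][]q is true, so <>q & [][]q is true.
      At u: <>q requires q at some successor in {v}.
        q holds at v, so <>q is true at u.
      At u: [][]q requires []q at every successor {v}.
        At v: []q is true.
      So [][]q is true at u.
Satisfying worlds: {y}

y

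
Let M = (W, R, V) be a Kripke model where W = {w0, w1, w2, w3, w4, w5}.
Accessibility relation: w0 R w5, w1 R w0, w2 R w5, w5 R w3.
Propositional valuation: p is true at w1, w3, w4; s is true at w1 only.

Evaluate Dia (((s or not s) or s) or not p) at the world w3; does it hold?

No

At w3: no accessible worlds, so Dia (((s or not s) or s) or not p) is false.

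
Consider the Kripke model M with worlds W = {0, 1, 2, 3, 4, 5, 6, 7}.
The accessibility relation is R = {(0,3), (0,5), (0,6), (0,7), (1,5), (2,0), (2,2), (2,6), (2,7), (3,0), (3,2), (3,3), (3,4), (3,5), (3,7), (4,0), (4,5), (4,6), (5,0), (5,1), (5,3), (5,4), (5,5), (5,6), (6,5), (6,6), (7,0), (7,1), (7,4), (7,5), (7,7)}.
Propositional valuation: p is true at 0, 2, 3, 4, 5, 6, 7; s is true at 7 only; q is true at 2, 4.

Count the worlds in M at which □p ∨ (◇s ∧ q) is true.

6

Recall that □ψ holds at a world iff ψ holds at every accessible world, and ◇ψ holds iff ψ holds at some accessible world.
Let φ = □p ∨ (◇s ∧ q). Evaluate φ at each world:
  0 (successors {3, 5, 6, 7}): φ is true.
  1 (successors {5}): φ is true.
  2 (successors {0, 2, 6, 7}): φ is true.
  3 (successors {0, 2, 3, 4, 5, 7}): φ is true.
  4 (successors {0, 5, 6}): φ is true.
  5 (successors {0, 1, 3, 4, 5, 6}): φ is false.
  6 (successors {5, 6}): φ is true.
  7 (successors {0, 1, 4, 5, 7}): φ is false.
For instance, at 2:
  At 2: □p is true, ◇s ∧ q is true, so □p ∨ (◇s ∧ q) is true.
    At 2: □p requires p at every successor {0, 2, 6, 7}.
      At 0: p is true.
      At 2: p is true.
      At 6: p is true.
      At 7: p is true.
    So □p is true at 2.
    At 2: ◇s is true, q is true, so ◇s ∧ q is true.
      At 2: ◇s requires s at some successor in {0, 2, 6, 7}.
        s holds at 7, so ◇s is true at 2.
Satisfying worlds: {0, 1, 2, 3, 4, 6}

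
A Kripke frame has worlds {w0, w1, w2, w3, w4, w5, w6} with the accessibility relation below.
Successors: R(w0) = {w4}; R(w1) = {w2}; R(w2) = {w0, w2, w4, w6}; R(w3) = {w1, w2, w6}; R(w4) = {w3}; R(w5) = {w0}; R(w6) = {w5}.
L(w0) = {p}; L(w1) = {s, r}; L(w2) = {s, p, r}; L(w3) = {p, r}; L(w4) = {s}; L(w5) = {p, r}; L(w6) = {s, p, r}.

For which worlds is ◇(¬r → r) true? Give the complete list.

w1, w2, w3, w4, w6

Let φ = ◇(¬r → r). Evaluate φ at each world:
  w0 (successors {w4}): φ is false.
  w1 (successors {w2}): φ is true.
  w2 (successors {w0, w2, w4, w6}): φ is true.
  w3 (successors {w1, w2, w6}): φ is true.
  w4 (successors {w3}): φ is true.
  w5 (successors {w0}): φ is false.
  w6 (successors {w5}): φ is true.
For instance, at w2:
  At w2: ◇(¬r → r) requires ¬r → r at some successor in {w0, w2, w4, w6}.
    ¬r → r holds at w2, so ◇(¬r → r) is true at w2.
Satisfying worlds: {w1, w2, w3, w4, w6}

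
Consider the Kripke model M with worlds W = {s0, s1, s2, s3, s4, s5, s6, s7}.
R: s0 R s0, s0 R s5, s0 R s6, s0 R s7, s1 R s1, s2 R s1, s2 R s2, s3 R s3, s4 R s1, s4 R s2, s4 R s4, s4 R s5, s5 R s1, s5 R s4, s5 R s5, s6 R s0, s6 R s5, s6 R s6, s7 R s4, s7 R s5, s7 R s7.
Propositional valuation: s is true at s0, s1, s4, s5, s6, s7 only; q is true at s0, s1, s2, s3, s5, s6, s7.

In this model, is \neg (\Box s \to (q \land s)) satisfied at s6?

No

At s6: \Box s \to (q \land s) is true, so \neg (\Box s \to (q \land s)) is false.
  At s6: \Box s is true, q \land s is true, so \Box s \to (q \land s) is true.
    At s6: \Box s requires s at every successor {s0, s5, s6}.
      At s0: s is true.
      At s5: s is true.
      At s6: s is true.
    So \Box s is true at s6.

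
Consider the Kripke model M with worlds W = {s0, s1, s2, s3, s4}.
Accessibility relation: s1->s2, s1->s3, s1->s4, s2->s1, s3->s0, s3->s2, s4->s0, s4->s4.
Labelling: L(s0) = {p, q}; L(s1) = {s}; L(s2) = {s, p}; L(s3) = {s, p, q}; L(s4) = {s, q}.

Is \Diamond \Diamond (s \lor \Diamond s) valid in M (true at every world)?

No

Recall that \Diamond ψ holds at a world iff ψ holds at some accessible world.
Let φ = \Diamond \Diamond (s \lor \Diamond s). Evaluate φ at each world:
  s0 (successors ∅): φ is false.
  s1 (successors {s2, s3, s4}): φ is true.
  s2 (successors {s1}): φ is true.
  s3 (successors {s0, s2}): φ is true.
  s4 (successors {s0, s4}): φ is true.
Detail at s0 (counterexample):
  At s0: no accessible worlds, so \Diamond \Diamond (s \lor \Diamond s) is false.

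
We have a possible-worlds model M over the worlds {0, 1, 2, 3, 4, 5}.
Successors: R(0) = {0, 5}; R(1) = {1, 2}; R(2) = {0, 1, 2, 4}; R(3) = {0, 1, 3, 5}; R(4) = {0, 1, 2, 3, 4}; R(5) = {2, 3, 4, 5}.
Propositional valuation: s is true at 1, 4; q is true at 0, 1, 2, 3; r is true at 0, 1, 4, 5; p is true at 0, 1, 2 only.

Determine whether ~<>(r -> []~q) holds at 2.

No

At 2: <>(r -> []~q) is true, so ~<>(r -> []~q) is false.
  At 2: <>(r -> []~q) requires r -> []~q at some successor in {0, 1, 2, 4}.
    r -> []~q holds at 2, so <>(r -> []~q) is true at 2.
      At 2: r is false, []~q is false, so r -> []~q is true.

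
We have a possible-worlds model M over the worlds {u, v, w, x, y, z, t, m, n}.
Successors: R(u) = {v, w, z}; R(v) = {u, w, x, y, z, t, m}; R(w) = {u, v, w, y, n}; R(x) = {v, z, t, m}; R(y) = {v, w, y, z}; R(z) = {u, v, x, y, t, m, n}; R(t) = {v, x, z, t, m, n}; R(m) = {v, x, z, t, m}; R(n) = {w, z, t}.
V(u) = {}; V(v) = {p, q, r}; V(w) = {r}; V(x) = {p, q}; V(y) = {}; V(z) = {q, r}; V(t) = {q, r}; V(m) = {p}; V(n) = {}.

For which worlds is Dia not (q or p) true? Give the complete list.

Recall that Dia ψ holds at a world iff ψ holds at some accessible world.
Let φ = Dia not (q or p). Evaluate φ at each world:
  u (successors {v, w, z}): φ is true.
  v (successors {u, w, x, y, z, t, m}): φ is true.
  w (successors {u, v, w, y, n}): φ is true.
  x (successors {v, z, t, m}): φ is false.
  y (successors {v, w, y, z}): φ is true.
  z (successors {u, v, x, y, t, m, n}): φ is true.
  t (successors {v, x, z, t, m, n}): φ is true.
  m (successors {v, x, z, t, m}): φ is false.
  n (successors {w, z, t}): φ is true.
For instance, at y:
  At y: Dia not (q or p) requires not (q or p) at some successor in {v, w, y, z}.
    not (q or p) holds at w, so Dia not (q or p) is true at y.
Satisfying worlds: {u, v, w, y, z, t, n}

u, v, w, y, z, t, n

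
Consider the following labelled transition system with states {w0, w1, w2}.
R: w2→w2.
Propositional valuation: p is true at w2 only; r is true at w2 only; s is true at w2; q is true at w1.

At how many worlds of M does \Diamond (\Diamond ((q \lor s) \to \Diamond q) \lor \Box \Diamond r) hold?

Let φ = \Diamond (\Diamond ((q \lor s) \to \Diamond q) \lor \Box \Diamond r). Evaluate φ at each world:
  w0 (successors ∅): φ is false.
  w1 (successors ∅): φ is false.
  w2 (successors {w2}): φ is true.
For instance, at w2:
  At w2: \Diamond (\Diamond ((q \lor s) \to \Diamond q) \lor \Box \Diamond r) requires \Diamond ((q \lor s) \to \Diamond q) \lor \Box \Diamond r at some successor in {w2}.
    \Diamond ((q \lor s) \to \Diamond q) \lor \Box \Diamond r holds at w2, so \Diamond (\Diamond ((q \lor s) \to \Diamond q) \lor \Box \Diamond r) is true at w2.
      At w2: \Diamond ((q \lor s) \to \Diamond q) is false, \Box \Diamond r is true, so \Diamond ((q \lor s) \to \Diamond q) \lor \Box \Diamond r is true.
Satisfying worlds: {w2}

1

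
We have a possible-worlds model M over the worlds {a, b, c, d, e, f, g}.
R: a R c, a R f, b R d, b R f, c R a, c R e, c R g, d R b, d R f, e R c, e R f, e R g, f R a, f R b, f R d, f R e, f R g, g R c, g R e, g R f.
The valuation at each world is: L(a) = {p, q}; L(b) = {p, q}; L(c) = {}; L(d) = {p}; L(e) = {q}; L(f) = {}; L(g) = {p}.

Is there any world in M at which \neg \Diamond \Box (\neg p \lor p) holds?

No

Let φ = \neg \Diamond \Box (\neg p \lor p). Evaluate φ at each world:
  a (successors {c, f}): φ is false.
  b (successors {d, f}): φ is false.
  c (successors {a, e, g}): φ is false.
  d (successors {b, f}): φ is false.
  e (successors {c, f, g}): φ is false.
  f (successors {a, b, d, e, g}): φ is false.
  g (successors {c, e, f}): φ is false.
For instance, at d:
  At d: \Diamond \Box (\neg p \lor p) is true, so \neg \Diamond \Box (\neg p \lor p) is false.
    At d: \Diamond \Box (\neg p \lor p) requires \Box (\neg p \lor p) at some successor in {b, f}.
      \Box (\neg p \lor p) holds at b, so \Diamond \Box (\neg p \lor p) is true at d.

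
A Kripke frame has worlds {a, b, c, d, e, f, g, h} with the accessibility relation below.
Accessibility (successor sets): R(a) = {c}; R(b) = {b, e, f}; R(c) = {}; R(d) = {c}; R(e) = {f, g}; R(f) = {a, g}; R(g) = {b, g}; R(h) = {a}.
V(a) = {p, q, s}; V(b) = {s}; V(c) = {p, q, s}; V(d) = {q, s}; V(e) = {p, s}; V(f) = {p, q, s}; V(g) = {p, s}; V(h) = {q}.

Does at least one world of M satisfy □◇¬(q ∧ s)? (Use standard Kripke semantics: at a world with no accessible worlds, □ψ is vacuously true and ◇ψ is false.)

Let φ = □◇¬(q ∧ s). Evaluate φ at each world:
  a (successors {c}): φ is false.
  b (successors {b, e, f}): φ is true.
  c (successors ∅): φ is true.
  d (successors {c}): φ is false.
  e (successors {f, g}): φ is true.
  f (successors {a, g}): φ is false.
  g (successors {b, g}): φ is true.
  h (successors {a}): φ is false.
Detail at b (witness):
  At b: □◇¬(q ∧ s) requires ◇¬(q ∧ s) at every successor {b, e, f}.
      At b: ◇¬(q ∧ s) requires ¬(q ∧ s) at some successor in {b, e, f}.
        ¬(q ∧ s) holds at b, so ◇¬(q ∧ s) is true at b.
      At e: ◇¬(q ∧ s) requires ¬(q ∧ s) at some successor in {f, g}.
        ¬(q ∧ s) holds at g, so ◇¬(q ∧ s) is true at e.
      At f: ◇¬(q ∧ s) requires ¬(q ∧ s) at some successor in {a, g}.
        ¬(q ∧ s) holds at g, so ◇¬(q ∧ s) is true at f.
  So □◇¬(q ∧ s) is true at b.

Yes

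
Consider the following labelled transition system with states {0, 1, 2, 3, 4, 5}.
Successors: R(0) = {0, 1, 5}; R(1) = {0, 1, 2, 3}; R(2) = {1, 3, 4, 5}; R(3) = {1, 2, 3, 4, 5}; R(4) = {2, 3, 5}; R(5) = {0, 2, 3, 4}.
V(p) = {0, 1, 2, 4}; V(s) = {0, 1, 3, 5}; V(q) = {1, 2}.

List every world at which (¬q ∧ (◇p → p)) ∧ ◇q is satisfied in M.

Let φ = (¬q ∧ (◇p → p)) ∧ ◇q. Evaluate φ at each world:
  0 (successors {0, 1, 5}): φ is true.
  1 (successors {0, 1, 2, 3}): φ is false.
  2 (successors {1, 3, 4, 5}): φ is false.
  3 (successors {1, 2, 3, 4, 5}): φ is false.
  4 (successors {2, 3, 5}): φ is true.
  5 (successors {0, 2, 3, 4}): φ is false.
For instance, at 3:
  At 3: ¬q ∧ (◇p → p) is false, ◇q is true, so (¬q ∧ (◇p → p)) ∧ ◇q is false.
    At 3: ¬q is true, ◇p → p is false, so ¬q ∧ (◇p → p) is false.
      At 3: ◇p is true, p is false, so ◇p → p is false.
    At 3: ◇q requires q at some successor in {1, 2, 3, 4, 5}.
      q holds at 1, so ◇q is true at 3.
Satisfying worlds: {0, 4}

0, 4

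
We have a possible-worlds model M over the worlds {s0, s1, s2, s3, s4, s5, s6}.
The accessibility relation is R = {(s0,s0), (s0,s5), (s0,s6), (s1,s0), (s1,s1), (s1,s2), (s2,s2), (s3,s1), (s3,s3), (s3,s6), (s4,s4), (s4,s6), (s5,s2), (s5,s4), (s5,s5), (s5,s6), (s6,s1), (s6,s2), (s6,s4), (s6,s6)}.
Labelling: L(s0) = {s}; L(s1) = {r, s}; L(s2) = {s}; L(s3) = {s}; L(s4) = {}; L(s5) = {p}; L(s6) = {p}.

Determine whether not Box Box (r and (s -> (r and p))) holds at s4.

Recall that Box ψ holds at a world iff ψ holds at every accessible world, and Dia ψ holds iff ψ holds at some accessible world.
At s4: Box Box (r and (s -> (r and p))) is false, so not Box Box (r and (s -> (r and p))) is true.
  At s4: Box Box (r and (s -> (r and p))) requires Box (r and (s -> (r and p))) at every successor {s4, s6}.
    Box (r and (s -> (r and p))) fails at s4, so Box Box (r and (s -> (r and p))) is false at s4.
      At s4: Box (r and (s -> (r and p))) requires r and (s -> (r and p)) at every successor {s4, s6}.
        r and (s -> (r and p)) fails at s4, so Box (r and (s -> (r and p))) is false at s4.

Yes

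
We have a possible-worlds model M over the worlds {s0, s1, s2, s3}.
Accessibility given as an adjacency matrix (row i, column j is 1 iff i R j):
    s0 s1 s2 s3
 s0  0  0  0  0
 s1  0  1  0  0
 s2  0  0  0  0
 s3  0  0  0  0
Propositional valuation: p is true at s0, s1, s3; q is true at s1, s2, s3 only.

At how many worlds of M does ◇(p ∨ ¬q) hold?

1

Let φ = ◇(p ∨ ¬q). Evaluate φ at each world:
  s0 (successors ∅): φ is false.
  s1 (successors {s1}): φ is true.
  s2 (successors ∅): φ is false.
  s3 (successors ∅): φ is false.
For instance, at s1:
  At s1: ◇(p ∨ ¬q) requires p ∨ ¬q at some successor in {s1}.
    p ∨ ¬q holds at s1, so ◇(p ∨ ¬q) is true at s1.
Satisfying worlds: {s1}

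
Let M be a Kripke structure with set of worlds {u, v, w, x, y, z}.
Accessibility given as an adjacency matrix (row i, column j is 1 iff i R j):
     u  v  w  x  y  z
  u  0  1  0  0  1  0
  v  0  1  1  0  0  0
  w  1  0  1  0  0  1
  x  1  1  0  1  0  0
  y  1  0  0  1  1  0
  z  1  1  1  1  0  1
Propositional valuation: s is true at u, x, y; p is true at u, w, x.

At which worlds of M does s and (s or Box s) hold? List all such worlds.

Let φ = s and (s or Box s). Evaluate φ at each world:
  u (successors {v, y}): φ is true.
  v (successors {v, w}): φ is false.
  w (successors {u, w, z}): φ is false.
  x (successors {u, v, x}): φ is true.
  y (successors {u, x, y}): φ is true.
  z (successors {u, v, w, x, z}): φ is false.
For instance, at x:
  At x: s is true, s or Box s is true, so s and (s or Box s) is true.
    At x: s is true, Box s is false, so s or Box s is true.
      At x: Box s requires s at every successor {u, v, x}.
        s fails at v, so Box s is false at x.
Satisfying worlds: {u, x, y}

u, x, y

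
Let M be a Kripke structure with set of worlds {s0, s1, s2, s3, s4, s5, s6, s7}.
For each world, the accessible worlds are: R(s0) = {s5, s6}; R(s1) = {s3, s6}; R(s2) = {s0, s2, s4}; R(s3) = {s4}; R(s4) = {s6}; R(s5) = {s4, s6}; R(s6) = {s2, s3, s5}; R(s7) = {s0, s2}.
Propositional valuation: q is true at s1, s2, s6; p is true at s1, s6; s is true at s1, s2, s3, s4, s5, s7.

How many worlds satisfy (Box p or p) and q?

2

Let φ = (Box p or p) and q. Evaluate φ at each world:
  s0 (successors {s5, s6}): φ is false.
  s1 (successors {s3, s6}): φ is true.
  s2 (successors {s0, s2, s4}): φ is false.
  s3 (successors {s4}): φ is false.
  s4 (successors {s6}): φ is false.
  s5 (successors {s4, s6}): φ is false.
  s6 (successors {s2, s3, s5}): φ is true.
  s7 (successors {s0, s2}): φ is false.
For instance, at s4:
  At s4: Box p or p is true, q is false, so (Box p or p) and q is false.
    At s4: Box p is true, p is false, so Box p or p is true.
      At s4: Box p requires p at every successor {s6}.
        At s6: p is true.
      So Box p is true at s4.
Satisfying worlds: {s1, s6}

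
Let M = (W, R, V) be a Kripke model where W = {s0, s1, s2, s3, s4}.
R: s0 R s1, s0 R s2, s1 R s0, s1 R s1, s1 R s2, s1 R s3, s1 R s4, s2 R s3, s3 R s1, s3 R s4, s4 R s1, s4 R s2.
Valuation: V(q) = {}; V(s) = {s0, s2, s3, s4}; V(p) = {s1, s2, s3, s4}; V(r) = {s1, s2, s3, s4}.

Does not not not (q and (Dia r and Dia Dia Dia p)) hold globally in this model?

Yes

Recall that Dia ψ holds at a world iff ψ holds at some accessible world.
Let φ = not not not (q and (Dia r and Dia Dia Dia p)). Evaluate φ at each world:
  s0 (successors {s1, s2}): φ is true.
  s1 (successors {s0, s1, s2, s3, s4}): φ is true.
  s2 (successors {s3}): φ is true.
  s3 (successors {s1, s4}): φ is true.
  s4 (successors {s1, s2}): φ is true.
For instance, at s3:
  At s3: not not (q and (Dia r and Dia Dia Dia p)) is false, so not not not (q and (Dia r and Dia Dia Dia p)) is true.
    At s3: not (q and (Dia r and Dia Dia Dia p)) is true, so not not (q and (Dia r and Dia Dia Dia p)) is false.
      At s3: q and (Dia r and Dia Dia Dia p) is false, so not (q and (Dia r and Dia Dia Dia p)) is true.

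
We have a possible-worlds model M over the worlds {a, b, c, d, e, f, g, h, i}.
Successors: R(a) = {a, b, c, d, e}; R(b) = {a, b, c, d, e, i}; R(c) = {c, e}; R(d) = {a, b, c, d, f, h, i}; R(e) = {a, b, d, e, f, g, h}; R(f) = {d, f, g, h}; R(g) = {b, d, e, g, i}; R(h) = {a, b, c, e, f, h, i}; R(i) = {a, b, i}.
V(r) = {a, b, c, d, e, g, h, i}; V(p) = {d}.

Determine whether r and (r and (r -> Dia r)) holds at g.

Yes

Recall that Dia ψ holds at a world iff ψ holds at some accessible world.
At g: r is true, r and (r -> Dia r) is true, so r and (r and (r -> Dia r)) is true.
  At g: r is true, r -> Dia r is true, so r and (r -> Dia r) is true.
    At g: r is true, Dia r is true, so r -> Dia r is true.
      At g: Dia r requires r at some successor in {b, d, e, g, i}.
        r holds at b, so Dia r is true at g.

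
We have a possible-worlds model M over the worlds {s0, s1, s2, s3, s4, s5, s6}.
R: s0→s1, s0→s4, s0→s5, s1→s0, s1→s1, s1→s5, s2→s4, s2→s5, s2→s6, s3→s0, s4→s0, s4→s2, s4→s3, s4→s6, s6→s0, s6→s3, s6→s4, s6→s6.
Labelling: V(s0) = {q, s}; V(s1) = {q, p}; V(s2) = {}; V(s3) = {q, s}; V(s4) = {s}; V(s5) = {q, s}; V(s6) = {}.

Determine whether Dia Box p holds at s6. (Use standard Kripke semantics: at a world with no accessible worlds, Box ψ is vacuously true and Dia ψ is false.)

At s6: Dia Box p requires Box p at some successor in {s0, s3, s4, s6}.
  At s0: Box p is false.
  At s3: Box p is false.
  At s4: Box p is false.
  At s6: Box p is false.
So Dia Box p is false at s6.

No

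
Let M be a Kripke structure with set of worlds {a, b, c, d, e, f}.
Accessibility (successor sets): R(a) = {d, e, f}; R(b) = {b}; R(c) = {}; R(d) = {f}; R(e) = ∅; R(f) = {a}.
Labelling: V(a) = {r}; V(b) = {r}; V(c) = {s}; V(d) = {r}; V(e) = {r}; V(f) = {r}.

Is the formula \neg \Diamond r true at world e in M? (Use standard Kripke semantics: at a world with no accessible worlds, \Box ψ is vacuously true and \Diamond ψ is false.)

At e: \Diamond r is false, so \neg \Diamond r is true.
  At e: no accessible worlds, so \Diamond r is false.

Yes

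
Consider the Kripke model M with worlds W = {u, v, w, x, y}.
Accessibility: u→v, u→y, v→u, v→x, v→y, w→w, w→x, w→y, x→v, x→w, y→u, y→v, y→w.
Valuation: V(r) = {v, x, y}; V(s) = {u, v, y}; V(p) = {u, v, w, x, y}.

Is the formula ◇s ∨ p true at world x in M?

Yes

At x: ◇s is true, p is true, so ◇s ∨ p is true.
  At x: ◇s requires s at some successor in {v, w}.
    s holds at v, so ◇s is true at x.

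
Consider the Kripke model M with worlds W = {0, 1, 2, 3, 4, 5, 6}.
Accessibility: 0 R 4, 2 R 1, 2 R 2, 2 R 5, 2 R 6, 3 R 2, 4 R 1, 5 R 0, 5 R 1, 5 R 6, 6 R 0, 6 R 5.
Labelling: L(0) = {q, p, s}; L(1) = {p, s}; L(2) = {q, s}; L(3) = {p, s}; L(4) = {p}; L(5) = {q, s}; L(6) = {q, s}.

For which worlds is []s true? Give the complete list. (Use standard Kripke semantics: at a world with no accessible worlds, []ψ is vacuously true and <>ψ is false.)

1, 2, 3, 4, 5, 6

Recall that []ψ holds at a world iff ψ holds at every accessible world, and <>ψ holds iff ψ holds at some accessible world.
Let φ = []s. Evaluate φ at each world:
  0 (successors {4}): φ is false.
  1 (successors ∅): φ is true.
  2 (successors {1, 2, 5, 6}): φ is true.
  3 (successors {2}): φ is true.
  4 (successors {1}): φ is true.
  5 (successors {0, 1, 6}): φ is true.
  6 (successors {0, 5}): φ is true.
For instance, at 4:
  At 4: []s requires s at every successor {1}.
    At 1: s is true.
  So []s is true at 4.
Satisfying worlds: {1, 2, 3, 4, 5, 6}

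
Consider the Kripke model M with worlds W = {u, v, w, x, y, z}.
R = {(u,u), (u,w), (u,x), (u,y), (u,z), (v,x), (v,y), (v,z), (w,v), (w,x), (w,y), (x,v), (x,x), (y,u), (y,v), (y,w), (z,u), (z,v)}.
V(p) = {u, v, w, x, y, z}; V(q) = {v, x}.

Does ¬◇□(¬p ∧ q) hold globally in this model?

Let φ = ¬◇□(¬p ∧ q). Evaluate φ at each world:
  u (successors {u, w, x, y, z}): φ is true.
  v (successors {x, y, z}): φ is true.
  w (successors {v, x, y}): φ is true.
  x (successors {v, x}): φ is true.
  y (successors {u, v, w}): φ is true.
  z (successors {u, v}): φ is true.
For instance, at x:
  At x: ◇□(¬p ∧ q) is false, so ¬◇□(¬p ∧ q) is true.
    At x: ◇□(¬p ∧ q) requires □(¬p ∧ q) at some successor in {v, x}.
      At v: □(¬p ∧ q) is false.
      At x: □(¬p ∧ q) is false.
    So ◇□(¬p ∧ q) is false at x.

Yes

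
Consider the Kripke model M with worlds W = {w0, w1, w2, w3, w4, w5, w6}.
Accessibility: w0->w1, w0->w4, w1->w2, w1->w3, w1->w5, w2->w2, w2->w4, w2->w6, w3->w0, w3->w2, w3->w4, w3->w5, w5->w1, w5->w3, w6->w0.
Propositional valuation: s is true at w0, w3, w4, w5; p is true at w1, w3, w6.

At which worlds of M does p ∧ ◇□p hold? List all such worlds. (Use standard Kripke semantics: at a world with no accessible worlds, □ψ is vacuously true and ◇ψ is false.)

w1, w3

Let φ = p ∧ ◇□p. Evaluate φ at each world:
  w0 (successors {w1, w4}): φ is false.
  w1 (successors {w2, w3, w5}): φ is true.
  w2 (successors {w2, w4, w6}): φ is false.
  w3 (successors {w0, w2, w4, w5}): φ is true.
  w4 (successors ∅): φ is false.
  w5 (successors {w1, w3}): φ is false.
  w6 (successors {w0}): φ is false.
For instance, at w0:
  At w0: p is false, ◇□p is true, so p ∧ ◇□p is false.
    At w0: ◇□p requires □p at some successor in {w1, w4}.
      □p holds at w4, so ◇□p is true at w0.
Satisfying worlds: {w1, w3}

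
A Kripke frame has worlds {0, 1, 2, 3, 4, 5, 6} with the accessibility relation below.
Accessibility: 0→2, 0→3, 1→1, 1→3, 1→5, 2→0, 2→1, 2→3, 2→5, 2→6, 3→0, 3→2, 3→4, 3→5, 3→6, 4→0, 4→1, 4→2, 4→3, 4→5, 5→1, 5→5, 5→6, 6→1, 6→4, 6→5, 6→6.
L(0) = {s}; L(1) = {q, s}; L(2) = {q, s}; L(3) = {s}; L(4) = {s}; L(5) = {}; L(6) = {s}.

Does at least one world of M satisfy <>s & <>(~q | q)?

Yes

Let φ = <>s & <>(~q | q). Evaluate φ at each world:
  0 (successors {2, 3}): φ is true.
  1 (successors {1, 3, 5}): φ is true.
  2 (successors {0, 1, 3, 5, 6}): φ is true.
  3 (successors {0, 2, 4, 5, 6}): φ is true.
  4 (successors {0, 1, 2, 3, 5}): φ is true.
  5 (successors {1, 5, 6}): φ is true.
  6 (successors {1, 4, 5, 6}): φ is true.
Detail at 0 (witness):
  At 0: <>s is true, <>(~q | q) is true, so <>s & <>(~q | q) is true.
    At 0: <>s requires s at some successor in {2, 3}.
      s holds at 2, so <>s is true at 0.
    At 0: <>(~q | q) requires ~q | q at some successor in {2, 3}.
      ~q | q holds at 2, so <>(~q | q) is true at 0.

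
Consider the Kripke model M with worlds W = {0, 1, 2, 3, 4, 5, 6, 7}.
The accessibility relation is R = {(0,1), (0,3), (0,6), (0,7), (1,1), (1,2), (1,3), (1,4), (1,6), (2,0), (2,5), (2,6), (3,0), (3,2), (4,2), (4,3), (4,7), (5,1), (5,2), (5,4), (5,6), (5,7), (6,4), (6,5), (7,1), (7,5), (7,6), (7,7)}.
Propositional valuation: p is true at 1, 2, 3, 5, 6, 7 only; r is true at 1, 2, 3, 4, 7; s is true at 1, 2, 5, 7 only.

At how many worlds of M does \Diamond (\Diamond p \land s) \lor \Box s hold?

8

Let φ = \Diamond (\Diamond p \land s) \lor \Box s. Evaluate φ at each world:
  0 (successors {1, 3, 6, 7}): φ is true.
  1 (successors {1, 2, 3, 4, 6}): φ is true.
  2 (successors {0, 5, 6}): φ is true.
  3 (successors {0, 2}): φ is true.
  4 (successors {2, 3, 7}): φ is true.
  5 (successors {1, 2, 4, 6, 7}): φ is true.
  6 (successors {4, 5}): φ is true.
  7 (successors {1, 5, 6, 7}): φ is true.
For instance, at 5:
  At 5: \Diamond (\Diamond p \land s) is true, \Box s is false, so \Diamond (\Diamond p \land s) \lor \Box s is true.
    At 5: \Diamond (\Diamond p \land s) requires \Diamond p \land s at some successor in {1, 2, 4, 6, 7}.
      \Diamond p \land s holds at 1, so \Diamond (\Diamond p \land s) is true at 5.
    At 5: \Box s requires s at every successor {1, 2, 4, 6, 7}.
      s fails at 4, so \Box s is false at 5.
Satisfying worlds: {0, 1, 2, 3, 4, 5, 6, 7}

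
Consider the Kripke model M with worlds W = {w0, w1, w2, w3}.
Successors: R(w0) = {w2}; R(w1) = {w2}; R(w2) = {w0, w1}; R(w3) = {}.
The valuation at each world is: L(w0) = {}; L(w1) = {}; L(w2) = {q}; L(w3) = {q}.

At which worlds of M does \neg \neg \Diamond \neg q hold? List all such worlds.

Let φ = \neg \neg \Diamond \neg q. Evaluate φ at each world:
  w0 (successors {w2}): φ is false.
  w1 (successors {w2}): φ is false.
  w2 (successors {w0, w1}): φ is true.
  w3 (successors ∅): φ is false.
For instance, at w1:
  At w1: \neg \Diamond \neg q is true, so \neg \neg \Diamond \neg q is false.
    At w1: \Diamond \neg q is false, so \neg \Diamond \neg q is true.
      At w1: \Diamond \neg q requires \neg q at some successor in {w2}.
        At w2: \neg q is false.
      So \Diamond \neg q is false at w1.
Satisfying worlds: {w2}

w2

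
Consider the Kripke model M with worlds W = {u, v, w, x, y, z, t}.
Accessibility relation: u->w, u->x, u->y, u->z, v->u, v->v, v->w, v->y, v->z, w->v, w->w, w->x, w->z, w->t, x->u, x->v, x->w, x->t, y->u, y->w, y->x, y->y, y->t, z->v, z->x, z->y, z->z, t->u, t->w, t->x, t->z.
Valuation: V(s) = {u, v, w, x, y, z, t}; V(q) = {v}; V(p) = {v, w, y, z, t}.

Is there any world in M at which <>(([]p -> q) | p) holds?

Yes

Let φ = <>(([]p -> q) | p). Evaluate φ at each world:
  u (successors {w, x, y, z}): φ is true.
  v (successors {u, v, w, y, z}): φ is true.
  w (successors {v, w, x, z, t}): φ is true.
  x (successors {u, v, w, t}): φ is true.
  y (successors {u, w, x, y, t}): φ is true.
  z (successors {v, x, y, z}): φ is true.
  t (successors {u, w, x, z}): φ is true.
Detail at u (witness):
  At u: <>(([]p -> q) | p) requires ([]p -> q) | p at some successor in {w, x, y, z}.
    ([]p -> q) | p holds at w, so <>(([]p -> q) | p) is true at u.
      At w: []p -> q is true, p is true, so ([]p -> q) | p is true.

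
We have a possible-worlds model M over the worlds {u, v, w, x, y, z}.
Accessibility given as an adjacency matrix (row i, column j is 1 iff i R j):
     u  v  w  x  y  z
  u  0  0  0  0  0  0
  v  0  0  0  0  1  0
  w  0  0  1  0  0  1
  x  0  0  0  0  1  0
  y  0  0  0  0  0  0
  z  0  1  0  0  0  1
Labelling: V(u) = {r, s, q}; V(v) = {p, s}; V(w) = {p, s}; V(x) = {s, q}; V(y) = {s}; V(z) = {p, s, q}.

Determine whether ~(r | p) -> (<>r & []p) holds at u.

At u: ~(r | p) is false, <>r & []p is false, so ~(r | p) -> (<>r & []p) is true.
  At u: <>r is false, []p is true, so <>r & []p is false.
    At u: no accessible worlds, so <>r is false.
    At u: no accessible worlds, so []p holds vacuously.

Yes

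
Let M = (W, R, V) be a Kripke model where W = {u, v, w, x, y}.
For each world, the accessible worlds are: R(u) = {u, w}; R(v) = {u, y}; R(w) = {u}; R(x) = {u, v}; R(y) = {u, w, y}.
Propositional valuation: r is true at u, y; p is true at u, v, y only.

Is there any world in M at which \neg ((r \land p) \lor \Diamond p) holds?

Let φ = \neg ((r \land p) \lor \Diamond p). Evaluate φ at each world:
  u (successors {u, w}): φ is false.
  v (successors {u, y}): φ is false.
  w (successors {u}): φ is false.
  x (successors {u, v}): φ is false.
  y (successors {u, w, y}): φ is false.
For instance, at u:
  At u: (r \land p) \lor \Diamond p is true, so \neg ((r \land p) \lor \Diamond p) is false.
    At u: r \land p is true, \Diamond p is true, so (r \land p) \lor \Diamond p is true.
      At u: \Diamond p requires p at some successor in {u, w}.
        p holds at u, so \Diamond p is true at u.

No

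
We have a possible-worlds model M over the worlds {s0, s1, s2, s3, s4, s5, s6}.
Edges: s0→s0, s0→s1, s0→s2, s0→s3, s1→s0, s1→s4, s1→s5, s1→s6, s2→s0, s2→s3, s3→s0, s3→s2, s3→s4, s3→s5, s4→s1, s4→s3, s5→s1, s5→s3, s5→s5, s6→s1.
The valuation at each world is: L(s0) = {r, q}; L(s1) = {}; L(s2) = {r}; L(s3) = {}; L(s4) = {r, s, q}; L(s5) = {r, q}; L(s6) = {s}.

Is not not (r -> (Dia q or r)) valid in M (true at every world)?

Let φ = not not (r -> (Dia q or r)). Evaluate φ at each world:
  s0 (successors {s0, s1, s2, s3}): φ is true.
  s1 (successors {s0, s4, s5, s6}): φ is true.
  s2 (successors {s0, s3}): φ is true.
  s3 (successors {s0, s2, s4, s5}): φ is true.
  s4 (successors {s1, s3}): φ is true.
  s5 (successors {s1, s3, s5}): φ is true.
  s6 (successors {s1}): φ is true.
For instance, at s1:
  At s1: not (r -> (Dia q or r)) is false, so not not (r -> (Dia q or r)) is true.
    At s1: r -> (Dia q or r) is true, so not (r -> (Dia q or r)) is false.
      At s1: r is false, Dia q or r is true, so r -> (Dia q or r) is true.

Yes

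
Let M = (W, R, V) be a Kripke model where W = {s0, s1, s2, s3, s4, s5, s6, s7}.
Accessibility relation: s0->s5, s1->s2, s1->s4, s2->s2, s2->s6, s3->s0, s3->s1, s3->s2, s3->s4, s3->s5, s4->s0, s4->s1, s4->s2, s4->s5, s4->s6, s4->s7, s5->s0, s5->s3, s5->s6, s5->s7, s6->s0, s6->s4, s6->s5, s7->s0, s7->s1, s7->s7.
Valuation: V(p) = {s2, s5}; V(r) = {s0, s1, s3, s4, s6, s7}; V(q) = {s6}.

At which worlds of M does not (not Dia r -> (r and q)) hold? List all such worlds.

s0

Let φ = not (not Dia r -> (r and q)). Evaluate φ at each world:
  s0 (successors {s5}): φ is true.
  s1 (successors {s2, s4}): φ is false.
  s2 (successors {s2, s6}): φ is false.
  s3 (successors {s0, s1, s2, s4, s5}): φ is false.
  s4 (successors {s0, s1, s2, s5, s6, s7}): φ is false.
  s5 (successors {s0, s3, s6, s7}): φ is false.
  s6 (successors {s0, s4, s5}): φ is false.
  s7 (successors {s0, s1, s7}): φ is false.
For instance, at s2:
  At s2: not Dia r -> (r and q) is true, so not (not Dia r -> (r and q)) is false.
    At s2: not Dia r is false, r and q is false, so not Dia r -> (r and q) is true.
      At s2: Dia r is true, so not Dia r is false.
Satisfying worlds: {s0}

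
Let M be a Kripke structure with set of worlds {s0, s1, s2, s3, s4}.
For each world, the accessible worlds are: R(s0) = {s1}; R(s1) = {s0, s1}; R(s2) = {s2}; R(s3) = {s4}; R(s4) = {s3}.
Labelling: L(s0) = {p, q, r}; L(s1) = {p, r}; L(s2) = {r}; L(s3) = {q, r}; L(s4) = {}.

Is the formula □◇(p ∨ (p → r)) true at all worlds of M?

Yes

Let φ = □◇(p ∨ (p → r)). Evaluate φ at each world:
  s0 (successors {s1}): φ is true.
  s1 (successors {s0, s1}): φ is true.
  s2 (successors {s2}): φ is true.
  s3 (successors {s4}): φ is true.
  s4 (successors {s3}): φ is true.
For instance, at s4:
  At s4: □◇(p ∨ (p → r)) requires ◇(p ∨ (p → r)) at every successor {s3}.
      At s3: ◇(p ∨ (p → r)) requires p ∨ (p → r) at some successor in {s4}.
        p ∨ (p → r) holds at s4, so ◇(p ∨ (p → r)) is true at s3.
  So □◇(p ∨ (p → r)) is true at s4.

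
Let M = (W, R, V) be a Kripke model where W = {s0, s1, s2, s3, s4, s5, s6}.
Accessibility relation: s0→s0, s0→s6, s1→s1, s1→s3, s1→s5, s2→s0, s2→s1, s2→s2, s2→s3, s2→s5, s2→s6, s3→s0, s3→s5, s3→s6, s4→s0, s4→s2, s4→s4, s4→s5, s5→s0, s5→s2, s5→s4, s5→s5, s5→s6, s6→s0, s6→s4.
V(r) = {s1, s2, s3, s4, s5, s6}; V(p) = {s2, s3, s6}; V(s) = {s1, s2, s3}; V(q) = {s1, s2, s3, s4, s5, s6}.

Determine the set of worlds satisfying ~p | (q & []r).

s0, s1, s4, s5

Recall that []ψ holds at a world iff ψ holds at every accessible world, and <>ψ holds iff ψ holds at some accessible world.
Let φ = ~p | (q & []r). Evaluate φ at each world:
  s0 (successors {s0, s6}): φ is true.
  s1 (successors {s1, s3, s5}): φ is true.
  s2 (successors {s0, s1, s2, s3, s5, s6}): φ is false.
  s3 (successors {s0, s5, s6}): φ is false.
  s4 (successors {s0, s2, s4, s5}): φ is true.
  s5 (successors {s0, s2, s4, s5, s6}): φ is true.
  s6 (successors {s0, s4}): φ is false.
For instance, at s6:
  At s6: ~p is false, q & []r is false, so ~p | (q & []r) is false.
    At s6: q is true, []r is false, so q & []r is false.
      At s6: []r requires r at every successor {s0, s4}.
        r fails at s0, so []r is false at s6.
Satisfying worlds: {s0, s1, s4, s5}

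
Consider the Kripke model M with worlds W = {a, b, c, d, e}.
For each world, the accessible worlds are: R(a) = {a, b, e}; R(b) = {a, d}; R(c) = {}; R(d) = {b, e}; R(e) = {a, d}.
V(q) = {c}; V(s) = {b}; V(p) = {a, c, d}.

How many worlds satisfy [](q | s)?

1

Recall that []ψ holds at a world iff ψ holds at every accessible world, and <>ψ holds iff ψ holds at some accessible world.
Let φ = [](q | s). Evaluate φ at each world:
  a (successors {a, b, e}): φ is false.
  b (successors {a, d}): φ is false.
  c (successors ∅): φ is true.
  d (successors {b, e}): φ is false.
  e (successors {a, d}): φ is false.
For instance, at a:
  At a: [](q | s) requires q | s at every successor {a, b, e}.
    q | s fails at a, so [](q | s) is false at a.
Satisfying worlds: {c}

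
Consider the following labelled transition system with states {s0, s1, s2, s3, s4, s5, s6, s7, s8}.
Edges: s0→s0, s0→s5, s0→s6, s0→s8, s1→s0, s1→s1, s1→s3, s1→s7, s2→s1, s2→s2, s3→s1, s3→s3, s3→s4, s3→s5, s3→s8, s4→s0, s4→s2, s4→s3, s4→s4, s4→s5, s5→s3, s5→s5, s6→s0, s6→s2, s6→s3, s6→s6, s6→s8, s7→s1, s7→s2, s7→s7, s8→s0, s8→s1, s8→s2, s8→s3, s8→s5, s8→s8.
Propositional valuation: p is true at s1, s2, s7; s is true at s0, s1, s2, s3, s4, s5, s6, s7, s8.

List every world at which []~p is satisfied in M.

s0, s5

Recall that []ψ holds at a world iff ψ holds at every accessible world, and <>ψ holds iff ψ holds at some accessible world.
Let φ = []~p. Evaluate φ at each world:
  s0 (successors {s0, s5, s6, s8}): φ is true.
  s1 (successors {s0, s1, s3, s7}): φ is false.
  s2 (successors {s1, s2}): φ is false.
  s3 (successors {s1, s3, s4, s5, s8}): φ is false.
  s4 (successors {s0, s2, s3, s4, s5}): φ is false.
  s5 (successors {s3, s5}): φ is true.
  s6 (successors {s0, s2, s3, s6, s8}): φ is false.
  s7 (successors {s1, s2, s7}): φ is false.
  s8 (successors {s0, s1, s2, s3, s5, s8}): φ is false.
For instance, at s0:
  At s0: []~p requires ~p at every successor {s0, s5, s6, s8}.
    At s0: ~p is true.
    At s5: ~p is true.
    At s6: ~p is true.
    At s8: ~p is true.
  So []~p is true at s0.
Satisfying worlds: {s0, s5}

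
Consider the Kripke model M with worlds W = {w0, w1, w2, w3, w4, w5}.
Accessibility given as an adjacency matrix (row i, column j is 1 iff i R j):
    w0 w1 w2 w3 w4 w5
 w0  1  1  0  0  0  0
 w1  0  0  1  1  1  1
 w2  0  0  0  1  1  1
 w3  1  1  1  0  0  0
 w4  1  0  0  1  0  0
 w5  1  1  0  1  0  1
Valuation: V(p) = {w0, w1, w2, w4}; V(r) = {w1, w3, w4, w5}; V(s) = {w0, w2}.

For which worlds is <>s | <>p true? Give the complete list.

w0, w1, w2, w3, w4, w5

Let φ = <>s | <>p. Evaluate φ at each world:
  w0 (successors {w0, w1}): φ is true.
  w1 (successors {w2, w3, w4, w5}): φ is true.
  w2 (successors {w3, w4, w5}): φ is true.
  w3 (successors {w0, w1, w2}): φ is true.
  w4 (successors {w0, w3}): φ is true.
  w5 (successors {w0, w1, w3, w5}): φ is true.
For instance, at w0:
  At w0: <>s is true, <>p is true, so <>s | <>p is true.
    At w0: <>s requires s at some successor in {w0, w1}.
      s holds at w0, so <>s is true at w0.
    At w0: <>p requires p at some successor in {w0, w1}.
      p holds at w0, so <>p is true at w0.
Satisfying worlds: {w0, w1, w2, w3, w4, w5}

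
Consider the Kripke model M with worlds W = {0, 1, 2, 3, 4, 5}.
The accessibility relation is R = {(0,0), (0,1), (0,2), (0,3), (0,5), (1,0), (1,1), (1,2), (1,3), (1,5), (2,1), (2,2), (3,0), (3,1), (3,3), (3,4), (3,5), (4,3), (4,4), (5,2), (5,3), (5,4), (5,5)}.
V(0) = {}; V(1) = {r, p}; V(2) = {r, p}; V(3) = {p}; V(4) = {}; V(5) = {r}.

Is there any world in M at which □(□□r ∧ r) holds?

No

Let φ = □(□□r ∧ r). Evaluate φ at each world:
  0 (successors {0, 1, 2, 3, 5}): φ is false.
  1 (successors {0, 1, 2, 3, 5}): φ is false.
  2 (successors {1, 2}): φ is false.
  3 (successors {0, 1, 3, 4, 5}): φ is false.
  4 (successors {3, 4}): φ is false.
  5 (successors {2, 3, 4, 5}): φ is false.
For instance, at 2:
  At 2: □(□□r ∧ r) requires □□r ∧ r at every successor {1, 2}.
    □□r ∧ r fails at 1, so □(□□r ∧ r) is false at 2.
      At 1: □□r is false, r is true, so □□r ∧ r is false.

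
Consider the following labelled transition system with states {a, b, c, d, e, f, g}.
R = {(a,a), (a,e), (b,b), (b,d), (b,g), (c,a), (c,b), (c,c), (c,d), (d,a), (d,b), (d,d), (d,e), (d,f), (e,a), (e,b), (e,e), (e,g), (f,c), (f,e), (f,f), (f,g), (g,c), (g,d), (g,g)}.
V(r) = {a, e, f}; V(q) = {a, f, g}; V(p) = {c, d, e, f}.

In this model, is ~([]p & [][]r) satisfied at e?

At e: []p & [][]r is false, so ~([]p & [][]r) is true.
  At e: []p is false, [][]r is false, so []p & [][]r is false.
    At e: []p requires p at every successor {a, b, e, g}.
      p fails at a, so []p is false at e.
    At e: [][]r requires []r at every successor {a, b, e, g}.
      []r fails at b, so [][]r is false at e.

Yes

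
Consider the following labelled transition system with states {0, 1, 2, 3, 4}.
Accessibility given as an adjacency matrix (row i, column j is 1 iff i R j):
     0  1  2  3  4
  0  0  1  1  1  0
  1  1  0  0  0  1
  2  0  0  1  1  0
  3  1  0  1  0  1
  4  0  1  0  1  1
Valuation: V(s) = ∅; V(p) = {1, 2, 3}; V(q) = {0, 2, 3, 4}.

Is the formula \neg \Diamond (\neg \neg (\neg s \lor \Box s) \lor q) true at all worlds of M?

No

Let φ = \neg \Diamond (\neg \neg (\neg s \lor \Box s) \lor q). Evaluate φ at each world:
  0 (successors {1, 2, 3}): φ is false.
  1 (successors {0, 4}): φ is false.
  2 (successors {2, 3}): φ is false.
  3 (successors {0, 2, 4}): φ is false.
  4 (successors {1, 3, 4}): φ is false.
Detail at 0 (counterexample):
  At 0: \Diamond (\neg \neg (\neg s \lor \Box s) \lor q) is true, so \neg \Diamond (\neg \neg (\neg s \lor \Box s) \lor q) is false.
    At 0: \Diamond (\neg \neg (\neg s \lor \Box s) \lor q) requires \neg \neg (\neg s \lor \Box s) \lor q at some successor in {1, 2, 3}.
      \neg \neg (\neg s \lor \Box s) \lor q holds at 1, so \Diamond (\neg \neg (\neg s \lor \Box s) \lor q) is true at 0.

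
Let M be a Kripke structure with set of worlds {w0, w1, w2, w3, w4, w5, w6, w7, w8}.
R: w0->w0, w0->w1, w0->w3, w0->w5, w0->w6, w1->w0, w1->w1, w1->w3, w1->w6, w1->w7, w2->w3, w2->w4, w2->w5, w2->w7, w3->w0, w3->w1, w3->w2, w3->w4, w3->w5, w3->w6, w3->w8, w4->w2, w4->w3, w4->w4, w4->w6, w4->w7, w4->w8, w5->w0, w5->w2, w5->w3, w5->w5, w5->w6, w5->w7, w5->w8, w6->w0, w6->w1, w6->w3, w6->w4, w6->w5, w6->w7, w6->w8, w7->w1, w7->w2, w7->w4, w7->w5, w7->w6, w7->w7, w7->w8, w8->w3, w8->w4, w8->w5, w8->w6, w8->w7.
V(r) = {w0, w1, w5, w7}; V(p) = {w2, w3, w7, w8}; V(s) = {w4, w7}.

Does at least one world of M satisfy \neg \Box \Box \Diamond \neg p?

No

Let φ = \neg \Box \Box \Diamond \neg p. Evaluate φ at each world:
  w0 (successors {w0, w1, w3, w5, w6}): φ is false.
  w1 (successors {w0, w1, w3, w6, w7}): φ is false.
  w2 (successors {w3, w4, w5, w7}): φ is false.
  w3 (successors {w0, w1, w2, w4, w5, w6, w8}): φ is false.
  w4 (successors {w2, w3, w4, w6, w7, w8}): φ is false.
  w5 (successors {w0, w2, w3, w5, w6, w7, w8}): φ is false.
  w6 (successors {w0, w1, w3, w4, w5, w7, w8}): φ is false.
  w7 (successors {w1, w2, w4, w5, w6, w7, w8}): φ is false.
  w8 (successors {w3, w4, w5, w6, w7}): φ is false.
For instance, at w7:
  At w7: \Box \Box \Diamond \neg p is true, so \neg \Box \Box \Diamond \neg p is false.
    At w7: \Box \Box \Diamond \neg p requires \Box \Diamond \neg p at every successor {w1, w2, w4, w5, w6, w7, w8}.
      At w1: \Box \Diamond \neg p is true.
      At w2: \Box \Diamond \neg p is true.
      At w4: \Box \Diamond \neg p is true.
      At w5: \Box \Diamond \neg p is true.
      At w6: \Box \Diamond \neg p is true.
      At w7: \Box \Diamond \neg p is true.
      At w8: \Box \Diamond \neg p is true.
    So \Box \Box \Diamond \neg p is true at w7.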